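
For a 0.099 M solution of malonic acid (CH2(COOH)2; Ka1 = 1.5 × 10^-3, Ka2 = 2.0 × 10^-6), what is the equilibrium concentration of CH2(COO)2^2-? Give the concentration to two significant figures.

First ionization gives [H+] ≈ [CH2(COOH)COO-] = 1.15 × 10^-2 M.
Second step: Ka2 = [H+][CH2(COO)2^2-]/[CH2(COOH)COO-] ≈ [CH2(COO)2^2-] (since [H+] ≈ [CH2(COOH)COO-]).
So [CH2(COO)2^2-] ≈ Ka2.

2.0 × 10^-6 M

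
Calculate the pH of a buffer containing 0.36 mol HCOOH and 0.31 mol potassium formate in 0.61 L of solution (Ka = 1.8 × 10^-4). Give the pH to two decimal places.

pH = 3.68

pKa = −log(1.8 × 10^-4) = 3.745
Using pH = pKa + log([base]/[acid]) with [base]/[acid] = 0.31/0.36:
pH = 3.745 + (-0.065) = 3.68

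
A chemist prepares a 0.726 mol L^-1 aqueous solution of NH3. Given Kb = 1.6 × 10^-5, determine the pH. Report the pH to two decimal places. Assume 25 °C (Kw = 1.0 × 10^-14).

NH3 + H2O ⇌ NH4+ + OH-
From the ICE table, Kb = [OH-]²/(0.726 − [OH-]) = 1.6 × 10^-5.
Since Kb ≪ C₀, [OH-] ≈ √(Kb·C₀) = 3.41 × 10^-3 M.
pOH = −log(3.41 × 10^-3) = 2.47; pH = 14.00 − 2.47 = 11.53

pH = 11.53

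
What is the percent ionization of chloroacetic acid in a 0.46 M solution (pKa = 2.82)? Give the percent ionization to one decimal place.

ClCH2COOH ⇌ ClCH2COO- + H+; let x = [H+] at equilibrium.
Ka = 10^(−2.82) = 1.51 × 10^-3
Solve x² + 0.00151x − 0.000695 = 0 → x = 2.56 × 10^-2 M
Fraction ionized = 2.56 × 10^-2 / 0.46 = 0.0557 → 5.6%

5.6%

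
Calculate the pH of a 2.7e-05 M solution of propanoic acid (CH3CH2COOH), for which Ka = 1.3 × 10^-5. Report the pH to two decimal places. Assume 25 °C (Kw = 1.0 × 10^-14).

pH = 4.88

CH3CH2COOH ⇌ CH3CH2COO- + H+
From the ICE table, Ka = [H+]²/(2.7e-05 − [H+]) = 1.3 × 10^-5.
[H+] is not negligible relative to C₀; solve [H+]² + 1.3e-05·[H+] − 3.51e-10 = 0.
[H+] = (−Ka + √(Ka² + 4·Ka·C₀))/2 = 1.33 × 10^-5 M
pH = −log(1.33 × 10^-5) = 4.88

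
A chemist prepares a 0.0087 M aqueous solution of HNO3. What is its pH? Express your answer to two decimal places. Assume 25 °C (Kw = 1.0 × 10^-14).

pH = 2.06

HNO3 is a strong acid and dissociates completely, so [H+] = 0.0087 M.
pH = -log(0.0087) = 2.06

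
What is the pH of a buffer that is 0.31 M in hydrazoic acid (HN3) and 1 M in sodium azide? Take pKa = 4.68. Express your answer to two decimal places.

pH = 5.19

Using pH = pKa + log([base]/[acid]) with [base]/[acid] = 1/0.31:
pH = 4.68 + (+0.509) = 5.19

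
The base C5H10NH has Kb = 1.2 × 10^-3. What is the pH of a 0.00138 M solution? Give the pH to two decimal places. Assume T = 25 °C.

C5H10NH + H2O ⇌ C5H10NH2+ + OH-
From the ICE table, Kb = [OH-]²/(0.00138 − [OH-]) = 1.2 × 10^-3.
[OH-] is not negligible relative to C₀; solve [OH-]² + 0.0012·[OH-] − 1.66e-06 = 0.
[OH-] = [−0.0012 + √(0.0012² + 6.62e-06)]/2 = 8.20 × 10^-4 M
pOH = −log(8.20 × 10^-4) = 3.09; pH = 14.00 − 3.09 = 10.91

pH = 10.91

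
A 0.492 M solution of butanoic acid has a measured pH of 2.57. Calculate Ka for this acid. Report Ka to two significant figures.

[H+] = 10^(-2.57) = 2.69 × 10^-3 M
At equilibrium [HA] = 0.492 − 2.69 × 10^-3 = 4.89 × 10^-1 M
Ka = [H+][A-]/[HA] = (2.69 × 10^-3)² / 4.89 × 10^-1 = 1.5 × 10^-5

Ka = 1.5 × 10^-5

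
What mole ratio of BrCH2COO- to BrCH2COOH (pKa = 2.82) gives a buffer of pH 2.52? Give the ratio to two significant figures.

ratio = 0.50

pH = pKa + log(r) ⇒ log(r) = 2.52 − 2.82 = -0.30
r = [BrCH2COO-]/[BrCH2COOH] = 10^(-0.30) = 0.501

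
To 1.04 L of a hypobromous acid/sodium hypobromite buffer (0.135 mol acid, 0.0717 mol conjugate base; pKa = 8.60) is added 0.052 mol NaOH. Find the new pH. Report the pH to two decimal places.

pH = 8.77

After neutralization: n(HOBr) = 0.083 mol, n(OBr-) = 0.124 mol.
Henderson–Hasselbalch with mole ratio 0.124/0.083: pH = 8.60 + (+0.174)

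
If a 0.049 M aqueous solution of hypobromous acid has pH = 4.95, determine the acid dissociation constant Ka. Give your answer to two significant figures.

Ka = 2.6 × 10^-9

[H+] = 10^(-4.95) = 1.12 × 10^-5 M
At equilibrium [HA] = 0.049 − 1.12 × 10^-5 = 4.90 × 10^-2 M
Ka = [H+][A-]/[HA] = (1.12 × 10^-5)² / 4.90 × 10^-2 = 2.6 × 10^-9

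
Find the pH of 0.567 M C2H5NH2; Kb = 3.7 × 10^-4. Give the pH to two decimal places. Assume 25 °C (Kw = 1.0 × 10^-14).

C2H5NH2 + H2O ⇌ C2H5NH3+ + OH-
From the ICE table, Kb = [OH-]²/(0.567 − [OH-]) = 3.7 × 10^-4.
Since Kb ≪ C₀, [OH-] ≈ √(Kb·C₀) = 1.45 × 10^-2 M.
Check: 2.6% ionized — well under 5%, approximation valid.
pOH = −log(1.45 × 10^-2) = 1.84; pH = 14.00 − 1.84 = 12.16

pH = 12.16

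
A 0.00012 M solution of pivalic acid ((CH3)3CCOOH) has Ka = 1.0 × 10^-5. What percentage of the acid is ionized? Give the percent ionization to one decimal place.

(CH3)3CCOOH ⇌ (CH3)3CCOO- + H+; let x = [H+] at equilibrium.
Ka = x²/(C₀ − x); solving the quadratic gives x = 3.00 × 10^-5 M.
Fraction ionized = 3.00 × 10^-5 / 0.00012 = 0.2500 → 25.0%

25.0%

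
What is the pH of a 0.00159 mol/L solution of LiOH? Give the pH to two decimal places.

pH = 11.20

LiOH is a strong base; [OH-] = 0.00159 M.
pOH = -log(0.00159) = 2.80
pH = 14.00 - 2.80 = 11.20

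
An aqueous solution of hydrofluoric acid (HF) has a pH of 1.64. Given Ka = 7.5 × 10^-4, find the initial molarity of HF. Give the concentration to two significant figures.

[H+] = 10^(-1.64) = 2.29 × 10^-2 M = x
Ka = x²/(C₀ − x) ⇒ C₀ = x + x²/Ka
C₀ = 2.29 × 10^-2 + (2.29 × 10^-2)²/(7.5 × 10^-4) = 7.22 × 10^-1 M

C₀ = 7.2 × 10^-1 M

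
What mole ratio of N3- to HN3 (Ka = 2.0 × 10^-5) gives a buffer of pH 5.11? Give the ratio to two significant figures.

ratio = 2.6

pKa = -log(2.0 × 10^-5) = 4.699
pH = pKa + log(r) ⇒ log(r) = 5.11 − 4.699 = +0.411
r = [N3-]/[HN3] = 10^(+0.411) = 2.58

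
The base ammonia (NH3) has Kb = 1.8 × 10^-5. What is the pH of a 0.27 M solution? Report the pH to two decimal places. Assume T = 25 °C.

NH3 + H2O ⇌ NH4+ + OH-
From the ICE table, Kb = [OH-]²/(0.27 − [OH-]) = 1.8 × 10^-5.
Assume [OH-] ≪ 0.27: [OH-] ≈ √(1.8 × 10^-5 × 0.27) = 2.20 × 10^-3 M
pOH = −log(2.20 × 10^-3) = 2.66; pH = 14.00 − 2.66 = 11.34

pH = 11.34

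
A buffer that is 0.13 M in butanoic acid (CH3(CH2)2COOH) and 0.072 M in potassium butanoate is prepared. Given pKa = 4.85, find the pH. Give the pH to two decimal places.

pH = pKa + log([A⁻]/[HA]) = 4.85 + log(0.072/0.13)
pH = 4.85 + (-0.257) = 4.59

pH = 4.59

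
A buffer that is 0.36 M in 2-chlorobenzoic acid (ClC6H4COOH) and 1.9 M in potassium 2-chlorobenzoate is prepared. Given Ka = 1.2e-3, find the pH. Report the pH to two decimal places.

pKa = −log(1.2 × 10^-3) = 2.921
Using pH = pKa + log([base]/[acid]) with [base]/[acid] = 1.9/0.36:
pH = 2.921 + (+0.722) = 3.64

pH = 3.64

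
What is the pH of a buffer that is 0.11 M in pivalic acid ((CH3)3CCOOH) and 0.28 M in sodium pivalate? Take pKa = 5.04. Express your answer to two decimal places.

pH = 5.45

pH = pKa + log([A⁻]/[HA]) = 5.04 + log(0.28/0.11)
pH = 5.04 + (+0.406) = 5.45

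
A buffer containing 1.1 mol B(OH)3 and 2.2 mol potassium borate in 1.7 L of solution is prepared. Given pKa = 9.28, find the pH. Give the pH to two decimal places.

pH = 9.58

Henderson–Hasselbalch: pH = pKa + log([B(OH)4-]/[B(OH)3]) = 9.28 + log(2.2/1.1)
pH = 9.28 + (+0.301) = 9.58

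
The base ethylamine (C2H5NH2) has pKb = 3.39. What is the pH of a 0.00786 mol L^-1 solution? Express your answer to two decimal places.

C2H5NH2 + H2O ⇌ C2H5NH3+ + OH-
Kb = 10^(−3.39) = 4.07 × 10^-4
Let x = [OH-] at equilibrium. Kb = x²/(0.00786 − x).
The 5% rule fails; solving x² + Kb·x − Kb·C₀ = 0 exactly:
x = (−Kb + √(Kb² + 4·Kb·C₀))/2 = 1.60 × 10^-3 M
pOH = 2.80, so pH = 14.00 − pOH = 11.20

pH = 11.20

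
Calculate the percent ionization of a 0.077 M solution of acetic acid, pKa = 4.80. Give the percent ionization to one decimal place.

1.4%

CH3COOH ⇌ CH3COO- + H+; let x = [H+] at equilibrium.
Ka = 10^(−4.80) = 1.58 × 10^-5
x ≈ √(Ka·C₀) = √(1.58 × 10^-5 × 0.077) = 1.10 × 10^-3 M
Fraction ionized = 1.10 × 10^-3 / 0.077 = 0.0143 → 1.4%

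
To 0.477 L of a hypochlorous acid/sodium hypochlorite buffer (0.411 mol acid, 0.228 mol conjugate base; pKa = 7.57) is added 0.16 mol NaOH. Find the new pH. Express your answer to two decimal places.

OH- converts HOCl to OCl-: HOCl → 0.251 mol, OCl- → 0.388 mol.
Henderson–Hasselbalch with mole ratio 0.388/0.251: pH = 7.57 + (+0.189)

pH = 7.76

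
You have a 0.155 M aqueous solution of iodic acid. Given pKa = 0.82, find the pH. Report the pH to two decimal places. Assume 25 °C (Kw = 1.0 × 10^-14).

pH = 1.02

HIO3 ⇌ IO3- + H+
Ka = 10^(−0.82) = 1.51 × 10^-1
From the ICE table, Ka = [H+]²/(0.155 − [H+]) = 1.51 × 10^-1.
Here C₀/Ka ≈ 1.03, so the small-[H+] approximation fails. Use the quadratic:
[H+] = [−0.151 + √(0.151² + 0.0936)]/2 = 9.51 × 10^-2 M
pH = −log[H+] = −log(9.51 × 10^-2) = 1.02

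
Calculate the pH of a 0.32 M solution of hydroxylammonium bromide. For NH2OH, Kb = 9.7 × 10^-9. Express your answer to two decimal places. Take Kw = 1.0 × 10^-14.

pH = 3.24

NH3OH+ is the conjugate acid of the weak base NH2OH.
Ka = Kw/Kb = 1.0×10^-14 / 9.7 × 10^-9 = 1.03 × 10^-6
Ka = x²/(0.32 − x) = 1.03 × 10^-6
Assume x ≪ 0.32: x ≈ √(1.03 × 10^-6 × 0.32) = 5.74 × 10^-4 M
pH = −log[H+] = −log(5.74 × 10^-4) = 3.24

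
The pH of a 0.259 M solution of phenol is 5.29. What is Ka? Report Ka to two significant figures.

[H+] = 10^(-5.29) = 5.13 × 10^-6 M
At equilibrium [HA] = 0.259 − 5.13 × 10^-6 = 2.59 × 10^-1 M
Ka = [H+][A-]/[HA] = (5.13 × 10^-6)² / 2.59 × 10^-1 = 1.0 × 10^-10

Ka = 1.0 × 10^-10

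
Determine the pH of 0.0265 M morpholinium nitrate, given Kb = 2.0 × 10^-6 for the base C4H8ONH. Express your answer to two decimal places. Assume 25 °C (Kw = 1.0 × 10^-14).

pH = 4.94

C4H8ONH2+ is the conjugate acid of the weak base C4H8ONH.
Ka = Kw/Kb = 1.0×10^-14 / 2.0 × 10^-6 = 5.00 × 10^-9
Ka = [H+]²/(0.0265 − [H+]) = 5.00 × 10^-9
Assume [H+] ≪ 0.0265: [H+] ≈ √(5.00 × 10^-9 × 0.0265) = 1.15 × 10^-5 M
Check: 0.043% ionized — well under 5%, approximation valid.
pH = −log(1.15 × 10^-5) = 4.94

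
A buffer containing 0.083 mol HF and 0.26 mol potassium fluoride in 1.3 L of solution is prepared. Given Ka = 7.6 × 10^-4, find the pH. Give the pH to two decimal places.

pKa = −log(7.6 × 10^-4) = 3.119
Henderson–Hasselbalch: pH = pKa + log([F-]/[HF]) = 3.119 + log(0.26/0.083)
pH = 3.119 + (+0.496) = 3.62

pH = 3.62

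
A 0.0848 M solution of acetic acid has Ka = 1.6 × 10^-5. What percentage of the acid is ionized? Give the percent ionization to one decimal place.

CH3COOH ⇌ CH3COO- + H+; let x = [H+] at equilibrium.
x ≈ √(Ka·C₀) = √(1.6 × 10^-5 × 0.0848) = 1.16 × 10^-3 M
% ionization = x/C₀ × 100% = 1.16 × 10^-3/0.0848 × 100% = 1.4%

1.4%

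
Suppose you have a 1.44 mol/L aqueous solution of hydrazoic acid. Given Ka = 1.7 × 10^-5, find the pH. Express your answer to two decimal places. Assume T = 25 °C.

pH = 2.31

HN3 ⇌ N3- + H+
From the ICE table, Ka = [H+]²/(1.44 − [H+]) = 1.7 × 10^-5.
Assume [H+] ≪ 1.44: [H+] ≈ √(1.7 × 10^-5 × 1.44) = 4.95 × 10^-3 M
pH = −log(4.95 × 10^-3) = 2.31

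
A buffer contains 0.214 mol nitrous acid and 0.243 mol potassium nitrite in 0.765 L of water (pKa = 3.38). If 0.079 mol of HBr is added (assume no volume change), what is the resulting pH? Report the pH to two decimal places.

Added H+ converts NO2- to HNO2: HNO2 → 0.293 mol, NO2- → 0.164 mol.
pH = pKa + log(n_NO2-/n_HNO2) = 3.38 + log(0.164/0.293) = 3.38 + (-0.252)

pH = 3.13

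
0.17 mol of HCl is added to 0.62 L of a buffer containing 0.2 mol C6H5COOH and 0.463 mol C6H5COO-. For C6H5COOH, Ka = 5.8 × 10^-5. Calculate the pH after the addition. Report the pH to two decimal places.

After neutralization: n(C6H5COOH) = 0.37 mol, n(C6H5COO-) = 0.293 mol.
pKa = −log(5.8 × 10^-5) = 4.237
pH = pKa + log([A⁻]/[HA]) = 4.237 + log(0.293/0.37) = 4.237 -0.101

pH = 4.14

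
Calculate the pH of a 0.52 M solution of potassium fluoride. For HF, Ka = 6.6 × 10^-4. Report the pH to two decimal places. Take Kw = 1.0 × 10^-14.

pH = 8.45

F- is the conjugate base of the weak acid HF.
Kb = Kw/Ka = 1.0×10^-14 / 6.6 × 10^-4 = 1.52 × 10^-11
From the ICE table, Kb = [OH-]²/(0.52 − [OH-]) = 1.52 × 10^-11.
Since Kb ≪ C₀, [OH-] ≈ √(Kb·C₀) = 2.81 × 10^-6 M.
Check: 0.00054% ionized — well under 5%, approximation valid.
pOH = −log(2.81 × 10^-6) = 5.55; pH = 14.00 − 5.55 = 8.45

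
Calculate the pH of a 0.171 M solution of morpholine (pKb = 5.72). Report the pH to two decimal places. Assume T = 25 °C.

pH = 10.76

C4H8ONH + H2O ⇌ C4H8ONH2+ + OH-
Kb = 10^(−5.72) = 1.91 × 10^-6
From the ICE table, Kb = [OH-]²/(0.171 − [OH-]) = 1.91 × 10^-6.
Since Kb ≪ C₀, [OH-] ≈ √(Kb·C₀) = 5.71 × 10^-4 M.
pOH = −log(5.71 × 10^-4) = 3.24; pH = 14.00 − 3.24 = 10.76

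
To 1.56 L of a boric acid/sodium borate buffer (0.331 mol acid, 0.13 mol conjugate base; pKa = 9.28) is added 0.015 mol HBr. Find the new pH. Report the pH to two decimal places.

pH = 8.80

After neutralization: n(B(OH)3) = 0.346 mol, n(B(OH)4-) = 0.115 mol.
pH = pKa + log([A⁻]/[HA]) = 9.28 + log(0.115/0.346) = 9.28 -0.478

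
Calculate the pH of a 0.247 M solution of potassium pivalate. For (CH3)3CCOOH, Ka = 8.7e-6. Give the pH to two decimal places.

(CH3)3CCOO- is the conjugate base of the weak acid (CH3)3CCOOH.
Kb = Kw/Ka = 1.0×10^-14 / 8.7 × 10^-6 = 1.15 × 10^-9
Kb = x²/(0.247 − x) = 1.15 × 10^-9
Assume x ≪ 0.247: x ≈ √(1.15 × 10^-9 × 0.247) = 1.69 × 10^-5 M
pOH = 4.77, so pH = 14.00 − pOH = 9.23

pH = 9.23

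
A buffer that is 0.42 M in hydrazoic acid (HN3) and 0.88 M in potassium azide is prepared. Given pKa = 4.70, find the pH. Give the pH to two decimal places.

pH = 5.02

pH = pKa + log([A⁻]/[HA]) = 4.70 + log(0.88/0.42)
pH = 4.70 + (+0.321) = 5.02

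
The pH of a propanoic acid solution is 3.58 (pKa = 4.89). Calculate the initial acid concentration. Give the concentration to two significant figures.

C₀ = 5.6 × 10^-3 M

[H+] = 10^(-3.58) = 2.63 × 10^-4 M = x
Ka = 10^(−4.89) = 1.29 × 10^-5
Ka = x²/(C₀ − x) ⇒ C₀ = x + x²/Ka
C₀ = 2.63 × 10^-4 + (2.63 × 10^-4)²/(1.29 × 10^-5) = 5.62 × 10^-3 M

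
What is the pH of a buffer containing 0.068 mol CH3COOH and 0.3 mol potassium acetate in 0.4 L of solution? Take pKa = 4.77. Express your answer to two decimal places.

Using pH = pKa + log([base]/[acid]) with [base]/[acid] = 0.3/0.068:
pH = 4.77 + (+0.645) = 5.41

pH = 5.41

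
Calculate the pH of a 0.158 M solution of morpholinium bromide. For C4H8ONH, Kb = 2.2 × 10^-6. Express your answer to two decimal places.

C4H8ONH2+ is the conjugate acid of the weak base C4H8ONH.
Ka = Kw/Kb = 1.0×10^-14 / 2.2 × 10^-6 = 4.55 × 10^-9
Let x = [H+] at equilibrium. Ka = x²/(0.158 − x).
Neglecting x in the denominator: x = √(4.55 × 10^-9 × 0.158) = 2.68 × 10^-5 M
(x/C₀ = 0.017% < 5%, so the approximation holds.)
pH = −log(2.68 × 10^-5) = 4.57

pH = 4.57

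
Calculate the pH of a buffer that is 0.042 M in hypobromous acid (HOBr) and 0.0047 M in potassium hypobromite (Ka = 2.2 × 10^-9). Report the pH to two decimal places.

pKa = −log(2.2 × 10^-9) = 8.658
Henderson–Hasselbalch: pH = pKa + log([OBr-]/[HOBr]) = 8.658 + log(0.0047/0.042)
pH = 8.658 + (-0.951) = 7.71

pH = 7.71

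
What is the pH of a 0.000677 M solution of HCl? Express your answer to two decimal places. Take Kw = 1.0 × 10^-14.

HCl is a strong acid and dissociates completely, so [H+] = 0.000677 M.
pH = -log(0.000677) = 3.17

pH = 3.17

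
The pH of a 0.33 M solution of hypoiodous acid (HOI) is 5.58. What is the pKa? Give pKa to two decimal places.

pKa = 10.68

[H+] = 10^(-5.58) = 2.63 × 10^-6 M
At equilibrium [HA] = 0.33 − 2.63 × 10^-6 = 3.30 × 10^-1 M
Ka = [H+][A-]/[HA] = (2.63 × 10^-6)² / 3.30 × 10^-1 = 2.10 × 10^-11
pKa = -log(2.10 × 10^-11) = 10.68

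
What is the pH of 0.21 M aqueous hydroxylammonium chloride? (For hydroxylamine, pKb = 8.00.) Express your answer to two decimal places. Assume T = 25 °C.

pH = 3.34

NH3OH+ is the conjugate acid of the weak base NH2OH.
Kb = 10^(−8.00) = 1.00 × 10^-8
Ka = Kw/Kb = 1.0×10^-14 / 1.00 × 10^-8 = 1.00 × 10^-6
Ka = x²/(0.21 − x) = 1.00 × 10^-6
Neglecting x in the denominator: x = √(1.00 × 10^-6 × 0.21) = 4.58 × 10^-4 M
(x/C₀ = 0.22% < 5%, so the approximation holds.)
pH = −log(4.58 × 10^-4) = 3.34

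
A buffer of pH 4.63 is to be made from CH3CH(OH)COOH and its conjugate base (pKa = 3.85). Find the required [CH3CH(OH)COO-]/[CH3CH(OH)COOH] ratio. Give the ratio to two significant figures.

ratio = 6.0

pH = pKa + log(r) ⇒ log(r) = 4.63 − 3.85 = +0.78
r = [CH3CH(OH)COO-]/[CH3CH(OH)COOH] = 10^(+0.78) = 6.03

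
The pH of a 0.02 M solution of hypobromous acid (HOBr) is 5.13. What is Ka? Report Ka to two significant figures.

[H+] = 10^(-5.13) = 7.41 × 10^-6 M
At equilibrium [HA] = 0.02 − 7.41 × 10^-6 = 2.00 × 10^-2 M
Ka = [H+][A-]/[HA] = (7.41 × 10^-6)² / 2.00 × 10^-2 = 2.7 × 10^-9

Ka = 2.7 × 10^-9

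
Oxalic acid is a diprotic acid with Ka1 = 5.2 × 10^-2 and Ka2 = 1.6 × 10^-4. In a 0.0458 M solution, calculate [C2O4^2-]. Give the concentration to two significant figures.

First ionization gives [H+] ≈ [HC2O4-] = 2.93 × 10^-2 M.
Second step: Ka2 = [H+][C2O4^2-]/[HC2O4-] ≈ [C2O4^2-] (since [H+] ≈ [HC2O4-]).
So [C2O4^2-] ≈ Ka2.

1.6 × 10^-4 M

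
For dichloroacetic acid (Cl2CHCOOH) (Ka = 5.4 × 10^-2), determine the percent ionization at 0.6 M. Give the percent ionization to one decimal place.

25.8%

Cl2CHCOOH ⇌ Cl2CHCOO- + H+; let x = [H+] at equilibrium.
Solve x² + 0.054x − 0.0324 = 0 → x = 1.55 × 10^-1 M
% ionization = x/C₀ × 100% = 1.55 × 10^-1/0.6 × 100% = 25.8%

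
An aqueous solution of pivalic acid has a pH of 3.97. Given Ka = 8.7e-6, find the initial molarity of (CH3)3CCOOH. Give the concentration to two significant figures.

C₀ = 1.4 × 10^-3 M

[H+] = 10^(-3.97) = 1.07 × 10^-4 M = x
Ka = x²/(C₀ − x) ⇒ C₀ = x + x²/Ka
C₀ = 1.07 × 10^-4 + (1.07 × 10^-4)²/(8.7 × 10^-6) = 1.42 × 10^-3 M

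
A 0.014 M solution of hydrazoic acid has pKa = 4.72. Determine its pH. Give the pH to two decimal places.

pH = 3.29

HN3 ⇌ N3- + H+
Ka = 10^(−4.72) = 1.91 × 10^-5
Ka = x²/(0.014 − x) = 1.91 × 10^-5
Since Ka ≪ C₀, x ≈ √(Ka·C₀) = 5.17 × 10^-4 M.
(x/C₀ = 3.7% < 5%, so the approximation holds.)
pH = −log(5.17 × 10^-4) = 3.29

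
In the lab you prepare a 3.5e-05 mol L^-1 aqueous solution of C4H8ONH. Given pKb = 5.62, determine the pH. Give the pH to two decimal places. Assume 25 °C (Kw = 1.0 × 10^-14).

pH = 8.91

C4H8ONH + H2O ⇌ C4H8ONH2+ + OH-
Kb = 10^(−5.62) = 2.40 × 10^-6
From the ICE table, Kb = [OH-]²/(3.5e-05 − [OH-]) = 2.40 × 10^-6.
Here C₀/Kb ≈ 14.6, so the small-[OH-] approximation fails. Use the quadratic:
[OH-] = (−Kb + √(Kb² + 4·Kb·C₀))/2 = 8.04 × 10^-6 M
pOH = 5.09, so pH = 14.00 − pOH = 8.91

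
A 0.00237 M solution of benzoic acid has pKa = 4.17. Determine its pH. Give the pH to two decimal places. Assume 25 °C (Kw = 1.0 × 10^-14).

C6H5COOH ⇌ C6H5COO- + H+
Ka = 10^(−4.17) = 6.76 × 10^-5
From the ICE table, Ka = [H+]²/(0.00237 − [H+]) = 6.76 × 10^-5.
The 5% rule fails; solving [H+]² + Ka·[H+] − Ka·C₀ = 0 exactly:
[H+] = (−Ka + √(Ka² + 4·Ka·C₀))/2 = 3.68 × 10^-4 M
pH = −log[H+] = −log(3.68 × 10^-4) = 3.43

pH = 3.43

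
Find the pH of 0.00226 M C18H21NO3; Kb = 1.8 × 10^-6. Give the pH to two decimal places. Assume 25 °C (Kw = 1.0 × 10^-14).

C18H21NO3 + H2O ⇌ C18H22NO3+ + OH-
Kb = x²/(0.00226 − x) = 1.8 × 10^-6
Assume x ≪ 0.00226: x ≈ √(1.8 × 10^-6 × 0.00226) = 6.38 × 10^-5 M
Check: 2.8% ionized — well under 5%, approximation valid.
pOH = 4.20, so pH = 14.00 − pOH = 9.80

pH = 9.80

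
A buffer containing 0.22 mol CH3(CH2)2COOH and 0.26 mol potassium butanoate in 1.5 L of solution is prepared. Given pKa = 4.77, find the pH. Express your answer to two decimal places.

Using pH = pKa + log([base]/[acid]) with [base]/[acid] = 0.26/0.22:
pH = 4.77 + (+0.073) = 4.84

pH = 4.84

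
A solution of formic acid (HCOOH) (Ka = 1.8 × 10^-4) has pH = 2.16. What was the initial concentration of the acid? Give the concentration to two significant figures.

C₀ = 2.7 × 10^-1 M

[H+] = 10^(-2.16) = 6.92 × 10^-3 M = x
Ka = x²/(C₀ − x) ⇒ C₀ = x + x²/Ka
C₀ = 6.92 × 10^-3 + (6.92 × 10^-3)²/(1.8 × 10^-4) = 2.73 × 10^-1 M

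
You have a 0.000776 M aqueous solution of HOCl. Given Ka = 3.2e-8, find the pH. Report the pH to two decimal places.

HOCl ⇌ OCl- + H+
Ka = [H+]²/(0.000776 − [H+]) = 3.2 × 10^-8
Since Ka ≪ C₀, [H+] ≈ √(Ka·C₀) = 4.98 × 10^-6 M.
pH = −log[H+] = −log(4.98 × 10^-6) = 5.30

pH = 5.30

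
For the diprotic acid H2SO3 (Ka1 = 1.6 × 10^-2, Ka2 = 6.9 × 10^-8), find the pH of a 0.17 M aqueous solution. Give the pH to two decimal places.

pH = 1.35

Since Ka1 ≫ Ka2, the first ionization dominates [H+].
Ka1 = x²/(0.17 − x) = 1.6 × 10^-2
Solving the quadratic: x = (−Ka1 + √(Ka1² + 4·Ka1·C₀))/2 = 4.48 × 10^-2 M
pH = −log(4.48 × 10^-2) = 1.35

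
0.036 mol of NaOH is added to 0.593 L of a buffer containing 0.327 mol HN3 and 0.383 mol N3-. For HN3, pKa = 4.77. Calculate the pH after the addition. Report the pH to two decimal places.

pH = 4.93

After neutralization: n(HN3) = 0.291 mol, n(N3-) = 0.419 mol.
Henderson–Hasselbalch with mole ratio 0.419/0.291: pH = 4.77 + (+0.158)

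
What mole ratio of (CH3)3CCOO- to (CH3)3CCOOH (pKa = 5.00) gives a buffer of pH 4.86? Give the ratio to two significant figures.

ratio = 0.72

pH = pKa + log(r) ⇒ log(r) = 4.86 − 5.00 = -0.14
r = [(CH3)3CCOO-]/[(CH3)3CCOOH] = 10^(-0.14) = 0.724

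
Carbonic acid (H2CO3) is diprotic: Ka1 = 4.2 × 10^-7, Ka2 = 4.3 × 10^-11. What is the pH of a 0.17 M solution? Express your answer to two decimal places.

pH = 3.57

Ka1 ≫ Ka2, so treat the first dissociation as the only significant source of H+.
Ka1 = x²/(0.17 − x) = 4.2 × 10^-7
x ≈ √(4.2 × 10^-7 × 0.17) = 2.67 × 10^-4 M
pH = −log(2.67 × 10^-4) = 3.57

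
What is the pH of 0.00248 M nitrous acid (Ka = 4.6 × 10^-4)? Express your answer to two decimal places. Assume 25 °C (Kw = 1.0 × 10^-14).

HNO2 ⇌ NO2- + H+
Ka = [H+]²/(0.00248 − [H+]) = 4.6 × 10^-4
Here C₀/Ka ≈ 5.39, so the small-[H+] approximation fails. Use the quadratic:
[H+] = [−0.00046 + √(0.00046² + 4.56e-06)]/2 = 8.63 × 10^-4 M
pH = −log(8.63 × 10^-4) = 3.06

pH = 3.06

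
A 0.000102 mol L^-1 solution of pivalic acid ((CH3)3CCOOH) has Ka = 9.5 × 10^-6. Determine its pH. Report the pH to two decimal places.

(CH3)3CCOOH ⇌ (CH3)3CCOO- + H+
Ka = [H+]²/(0.000102 − [H+]) = 9.5 × 10^-6
Here C₀/Ka ≈ 10.7, so the small-[H+] approximation fails. Use the quadratic:
[H+] = (−Ka + √(Ka² + 4·Ka·C₀))/2 = 2.67 × 10^-5 M
pH = −log[H+] = −log(2.67 × 10^-5) = 4.57

pH = 4.57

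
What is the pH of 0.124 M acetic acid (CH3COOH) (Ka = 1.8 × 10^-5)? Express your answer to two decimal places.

CH3COOH ⇌ CH3COO- + H+
From the ICE table, Ka = [H+]²/(0.124 − [H+]) = 1.8 × 10^-5.
Assume [H+] ≪ 0.124: [H+] ≈ √(1.8 × 10^-5 × 0.124) = 1.49 × 10^-3 M
Check: 1.2% ionized — well under 5%, approximation valid.
pH = −log[H+] = −log(1.49 × 10^-3) = 2.83

pH = 2.83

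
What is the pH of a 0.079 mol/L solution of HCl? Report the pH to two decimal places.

pH = 1.10

HCl is a strong acid and dissociates completely, so [H+] = 0.079 M.
pH = -log(0.079) = 1.10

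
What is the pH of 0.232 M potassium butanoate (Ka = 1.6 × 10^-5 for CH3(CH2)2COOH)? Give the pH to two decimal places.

CH3(CH2)2COO- is the conjugate base of the weak acid CH3(CH2)2COOH.
Kb = Kw/Ka = 1.0×10^-14 / 1.6 × 10^-5 = 6.25 × 10^-10
From the ICE table, Kb = [OH-]²/(0.232 − [OH-]) = 6.25 × 10^-10.
Neglecting [OH-] in the denominator: [OH-] = √(6.25 × 10^-10 × 0.232) = 1.20 × 10^-5 M
pOH = −log(1.20 × 10^-5) = 4.92; pH = 14.00 − 4.92 = 9.08

pH = 9.08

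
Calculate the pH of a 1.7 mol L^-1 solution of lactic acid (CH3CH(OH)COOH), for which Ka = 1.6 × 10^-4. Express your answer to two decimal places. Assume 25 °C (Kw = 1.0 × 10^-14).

CH3CH(OH)COOH ⇌ CH3CH(OH)COO- + H+
Ka = [H+]²/(1.7 − [H+]) = 1.6 × 10^-4
Assume [H+] ≪ 1.7: [H+] ≈ √(1.6 × 10^-4 × 1.7) = 1.65 × 10^-2 M
([H+]/C₀ = 0.97% < 5%, so the approximation holds.)
pH = −log(1.65 × 10^-2) = 1.78

pH = 1.78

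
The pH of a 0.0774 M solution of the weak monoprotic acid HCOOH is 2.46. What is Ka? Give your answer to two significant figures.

Ka = 1.6 × 10^-4

[H+] = 10^(-2.46) = 3.47 × 10^-3 M
At equilibrium [HA] = 0.0774 − 3.47 × 10^-3 = 7.39 × 10^-2 M
Ka = [H+][A-]/[HA] = (3.47 × 10^-3)² / 7.39 × 10^-2 = 1.6 × 10^-4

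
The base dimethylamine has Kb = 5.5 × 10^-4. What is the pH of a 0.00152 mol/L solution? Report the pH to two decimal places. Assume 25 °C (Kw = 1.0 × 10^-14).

(CH3)2NH + H2O ⇌ (CH3)2NH2+ + OH-
Kb = [OH-]²/(0.00152 − [OH-]) = 5.5 × 10^-4
[OH-] is not negligible relative to C₀; solve [OH-]² + 0.00055·[OH-] − 8.36e-07 = 0.
[OH-] = (−Kb + √(Kb² + 4·Kb·C₀))/2 = 6.80 × 10^-4 M
pOH = 3.17, so pH = 14.00 − pOH = 10.83

pH = 10.83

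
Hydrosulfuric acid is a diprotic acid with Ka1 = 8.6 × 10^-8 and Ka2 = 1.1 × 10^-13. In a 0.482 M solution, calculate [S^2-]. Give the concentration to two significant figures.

1.1 × 10^-13 M

First ionization gives [H+] ≈ [HS-] = 2.04 × 10^-4 M.
Second step: Ka2 = [H+][S^2-]/[HS-] ≈ [S^2-] (since [H+] ≈ [HS-]).
So [S^2-] ≈ Ka2.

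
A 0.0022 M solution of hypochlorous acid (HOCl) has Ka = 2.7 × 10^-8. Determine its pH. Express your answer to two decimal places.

HOCl ⇌ OCl- + H+
Ka = [H+]²/(0.0022 − [H+]) = 2.7 × 10^-8
Assume [H+] ≪ 0.0022: [H+] ≈ √(2.7 × 10^-8 × 0.0022) = 7.71 × 10^-6 M
pH = −log(7.71 × 10^-6) = 5.11

pH = 5.11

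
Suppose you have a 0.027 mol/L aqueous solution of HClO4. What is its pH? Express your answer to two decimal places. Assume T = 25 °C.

HClO4 is a strong acid and dissociates completely, so [H+] = 0.027 M.
pH = -log(0.027) = 1.57

pH = 1.57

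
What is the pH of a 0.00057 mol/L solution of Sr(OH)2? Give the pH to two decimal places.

pH = 11.06

Sr(OH)2 is a strong base (each formula unit releases 2 OH-); [OH-] = 0.00114 M.
pOH = -log(0.00114) = 2.94
pH = 14.00 - 2.94 = 11.06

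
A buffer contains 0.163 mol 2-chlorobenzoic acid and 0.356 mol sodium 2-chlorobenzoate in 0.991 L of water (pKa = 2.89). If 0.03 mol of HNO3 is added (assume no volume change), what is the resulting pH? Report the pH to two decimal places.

Added H+ converts ClC6H4COO- to ClC6H4COOH: ClC6H4COOH → 0.193 mol, ClC6H4COO- → 0.326 mol.
Henderson–Hasselbalch with mole ratio 0.326/0.193: pH = 2.89 + (+0.228)

pH = 3.12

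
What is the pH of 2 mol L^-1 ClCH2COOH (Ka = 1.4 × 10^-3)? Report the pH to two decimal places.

pH = 1.28

ClCH2COOH ⇌ ClCH2COO- + H+
Ka = x²/(2 − x) = 1.4 × 10^-3
Neglecting x in the denominator: x = √(1.4 × 10^-3 × 2) = 5.29 × 10^-2 M
Check: 2.6% ionized — well under 5%, approximation valid.
pH = −log(5.29 × 10^-2) = 1.28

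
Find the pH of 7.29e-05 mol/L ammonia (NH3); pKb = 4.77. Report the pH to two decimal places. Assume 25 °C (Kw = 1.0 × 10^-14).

pH = 9.44

NH3 + H2O ⇌ NH4+ + OH-
Kb = 10^(−4.77) = 1.70 × 10^-5
Kb = x²/(7.29e-05 − x) = 1.70 × 10^-5
Here C₀/Kb ≈ 4.29, so the small-x approximation fails. Use the quadratic:
x = (−Kb + √(Kb² + 4·Kb·C₀))/2 = 2.77 × 10^-5 M
pOH = −log(2.77 × 10^-5) = 4.56; pH = 14.00 − 4.56 = 9.44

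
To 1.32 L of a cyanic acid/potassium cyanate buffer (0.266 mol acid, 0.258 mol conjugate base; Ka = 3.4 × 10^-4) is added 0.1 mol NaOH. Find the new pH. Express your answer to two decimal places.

pH = 3.80

After neutralization: n(HOCN) = 0.166 mol, n(OCN-) = 0.358 mol.
pKa = −log(3.4 × 10^-4) = 3.469
pH = pKa + log([A⁻]/[HA]) = 3.469 + log(0.358/0.166) = 3.469 +0.334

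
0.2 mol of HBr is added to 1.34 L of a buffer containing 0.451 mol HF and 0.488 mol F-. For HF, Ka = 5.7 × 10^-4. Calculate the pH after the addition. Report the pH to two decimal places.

After neutralization: n(HF) = 0.651 mol, n(F-) = 0.288 mol.
pKa = −log(5.7 × 10^-4) = 3.244
pH = pKa + log(n_F-/n_HF) = 3.244 + log(0.288/0.651) = 3.244 + (-0.354)

pH = 2.89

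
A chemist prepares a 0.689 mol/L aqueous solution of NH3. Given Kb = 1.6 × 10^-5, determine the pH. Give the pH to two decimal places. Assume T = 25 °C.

NH3 + H2O ⇌ NH4+ + OH-
Kb = x²/(0.689 − x) = 1.6 × 10^-5
Neglecting x in the denominator: x = √(1.6 × 10^-5 × 0.689) = 3.32 × 10^-3 M
pOH = 2.48, so pH = 14.00 − pOH = 11.52

pH = 11.52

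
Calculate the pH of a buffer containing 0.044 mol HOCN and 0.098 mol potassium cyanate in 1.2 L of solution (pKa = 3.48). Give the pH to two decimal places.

pH = 3.83

Using pH = pKa + log([base]/[acid]) with [base]/[acid] = 0.098/0.044:
pH = 3.48 + (+0.348) = 3.83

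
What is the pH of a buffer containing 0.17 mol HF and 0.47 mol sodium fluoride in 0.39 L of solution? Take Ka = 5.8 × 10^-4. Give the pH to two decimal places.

pH = 3.68

pKa = −log(5.8 × 10^-4) = 3.237
Henderson–Hasselbalch: pH = pKa + log([F-]/[HF]) = 3.237 + log(0.47/0.17)
pH = 3.237 + (+0.442) = 3.68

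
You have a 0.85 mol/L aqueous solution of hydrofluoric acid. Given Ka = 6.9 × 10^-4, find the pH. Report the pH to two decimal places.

HF ⇌ F- + H+
Ka = x²/(0.85 − x) = 6.9 × 10^-4
Since Ka ≪ C₀, x ≈ √(Ka·C₀) = 2.42 × 10^-2 M.
Check: 2.8% ionized — well under 5%, approximation valid.
pH = −log(2.42 × 10^-2) = 1.62

pH = 1.62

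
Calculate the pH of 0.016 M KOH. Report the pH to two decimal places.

pH = 12.20

KOH is a strong base; [OH-] = 0.016 M.
pOH = -log(0.016) = 1.80
pH = 14.00 - 1.80 = 12.20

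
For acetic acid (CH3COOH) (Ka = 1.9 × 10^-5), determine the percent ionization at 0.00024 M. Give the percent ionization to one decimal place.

24.5%

CH3COOH ⇌ CH3COO- + H+; let x = [H+] at equilibrium.
Solve x² + 1.9e-05x − 4.56e-09 = 0 → x = 5.87 × 10^-5 M
% ionization = x/C₀ × 100% = 5.87 × 10^-5/0.00024 × 100% = 24.5%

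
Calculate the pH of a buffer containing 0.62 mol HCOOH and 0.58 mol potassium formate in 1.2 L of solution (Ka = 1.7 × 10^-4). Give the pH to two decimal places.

pKa = −log(1.7 × 10^-4) = 3.770
pH = pKa + log([A⁻]/[HA]) = 3.770 + log(0.58/0.62)
pH = 3.770 + (-0.029) = 3.74

pH = 3.74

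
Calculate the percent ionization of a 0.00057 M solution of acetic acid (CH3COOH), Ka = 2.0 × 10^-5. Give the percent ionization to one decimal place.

CH3COOH ⇌ CH3COO- + H+; let x = [H+] at equilibrium.
Solve x² + 2e-05x − 1.14e-08 = 0 → x = 9.72 × 10^-5 M
% ionization = x/C₀ × 100% = 9.72 × 10^-5/0.00057 × 100% = 17.1%

17.1%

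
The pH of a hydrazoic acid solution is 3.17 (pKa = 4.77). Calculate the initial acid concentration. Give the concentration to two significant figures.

[H+] = 10^(-3.17) = 6.76 × 10^-4 M = x
Ka = 10^(−4.77) = 1.70 × 10^-5
Ka = x²/(C₀ − x) ⇒ C₀ = x + x²/Ka
C₀ = 6.76 × 10^-4 + (6.76 × 10^-4)²/(1.70 × 10^-5) = 2.76 × 10^-2 M

C₀ = 2.8 × 10^-2 M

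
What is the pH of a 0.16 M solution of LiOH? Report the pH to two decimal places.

pH = 13.20

LiOH is a strong base; [OH-] = 0.16 M.
pOH = -log(0.16) = 0.80
pH = 14.00 - 0.80 = 13.20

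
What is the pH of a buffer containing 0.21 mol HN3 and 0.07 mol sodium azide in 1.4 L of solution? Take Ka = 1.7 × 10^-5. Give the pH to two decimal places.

pH = 4.29

pKa = −log(1.7 × 10^-5) = 4.770
pH = pKa + log([A⁻]/[HA]) = 4.770 + log(0.07/0.21)
pH = 4.770 + (-0.477) = 4.29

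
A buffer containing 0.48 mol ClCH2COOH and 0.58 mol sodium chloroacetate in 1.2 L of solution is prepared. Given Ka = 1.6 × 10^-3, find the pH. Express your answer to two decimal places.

pKa = −log(1.6 × 10^-3) = 2.796
Using pH = pKa + log([base]/[acid]) with [base]/[acid] = 0.58/0.48:
pH = 2.796 + (+0.082) = 2.88

pH = 2.88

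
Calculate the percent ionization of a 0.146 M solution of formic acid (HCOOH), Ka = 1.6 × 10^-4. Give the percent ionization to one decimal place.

3.3%

HCOOH ⇌ HCOO- + H+; let x = [H+] at equilibrium.
x ≈ √(Ka·C₀) = √(1.6 × 10^-4 × 0.146) = 4.83 × 10^-3 M
% ionization = x/C₀ × 100% = 4.83 × 10^-3/0.146 × 100% = 3.3%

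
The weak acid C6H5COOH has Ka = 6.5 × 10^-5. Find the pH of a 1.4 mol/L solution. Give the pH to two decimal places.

C6H5COOH ⇌ C6H5COO- + H+
Ka = x²/(1.4 − x) = 6.5 × 10^-5
Assume x ≪ 1.4: x ≈ √(6.5 × 10^-5 × 1.4) = 9.54 × 10^-3 M
Check: 0.68% ionized — well under 5%, approximation valid.
pH = −log[H+] = −log(9.54 × 10^-3) = 2.02

pH = 2.02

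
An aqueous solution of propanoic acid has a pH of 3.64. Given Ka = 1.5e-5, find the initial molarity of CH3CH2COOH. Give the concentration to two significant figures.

C₀ = 3.7 × 10^-3 M

[H+] = 10^(-3.64) = 2.29 × 10^-4 M = x
Ka = x²/(C₀ − x) ⇒ C₀ = x + x²/Ka
C₀ = 2.29 × 10^-4 + (2.29 × 10^-4)²/(1.5 × 10^-5) = 3.73 × 10^-3 M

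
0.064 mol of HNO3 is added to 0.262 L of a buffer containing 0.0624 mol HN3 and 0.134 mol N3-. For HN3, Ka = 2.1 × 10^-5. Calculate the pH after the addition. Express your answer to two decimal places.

pH = 4.42

After neutralization: n(HN3) = 0.126 mol, n(N3-) = 0.07 mol.
pKa = −log(2.1 × 10^-5) = 4.678
Henderson–Hasselbalch with mole ratio 0.07/0.126: pH = 4.678 + (-0.255)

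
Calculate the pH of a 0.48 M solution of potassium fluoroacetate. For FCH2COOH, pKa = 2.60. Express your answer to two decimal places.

pH = 8.14

FCH2COO- is the conjugate base of the weak acid FCH2COOH.
Ka = 10^(−2.60) = 2.51 × 10^-3
Kb = Kw/Ka = 1.0×10^-14 / 2.51 × 10^-3 = 3.98 × 10^-12
From the ICE table, Kb = x²/(0.48 − x) = 3.98 × 10^-12.
Assume x ≪ 0.48: x ≈ √(3.98 × 10^-12 × 0.48) = 1.38 × 10^-6 M
Check: 0.00029% ionized — well under 5%, approximation valid.
pOH = −log(1.38 × 10^-6) = 5.86; pH = 14.00 − 5.86 = 8.14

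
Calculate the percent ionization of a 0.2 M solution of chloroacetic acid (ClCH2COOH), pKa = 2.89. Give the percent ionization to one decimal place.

7.7%

ClCH2COOH ⇌ ClCH2COO- + H+; let x = [H+] at equilibrium.
Ka = 10^(−2.89) = 1.29 × 10^-3
Solve x² + 0.00129x − 0.000258 = 0 → x = 1.54 × 10^-2 M
Fraction ionized = 1.54 × 10^-2 / 0.2 = 0.0770 → 7.7%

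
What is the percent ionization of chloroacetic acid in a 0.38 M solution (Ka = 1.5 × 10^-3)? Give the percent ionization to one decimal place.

6.1%

ClCH2COOH ⇌ ClCH2COO- + H+; let x = [H+] at equilibrium.
Solve x² + 0.0015x − 0.00057 = 0 → x = 2.31 × 10^-2 M
% ionization = x/C₀ × 100% = 2.31 × 10^-2/0.38 × 100% = 6.1%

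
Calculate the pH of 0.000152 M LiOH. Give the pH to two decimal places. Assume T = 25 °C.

LiOH is a strong base; [OH-] = 0.000152 M.
pOH = -log(0.000152) = 3.82
pH = 14.00 - 3.82 = 10.18

pH = 10.18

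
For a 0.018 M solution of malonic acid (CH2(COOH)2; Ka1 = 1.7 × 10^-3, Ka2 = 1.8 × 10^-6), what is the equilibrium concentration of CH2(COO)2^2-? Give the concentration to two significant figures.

1.8 × 10^-6 M

First ionization gives [H+] ≈ [CH2(COOH)COO-] = 4.75 × 10^-3 M.
Second step: Ka2 = [H+][CH2(COO)2^2-]/[CH2(COOH)COO-] ≈ [CH2(COO)2^2-] (since [H+] ≈ [CH2(COOH)COO-]).
So [CH2(COO)2^2-] ≈ Ka2.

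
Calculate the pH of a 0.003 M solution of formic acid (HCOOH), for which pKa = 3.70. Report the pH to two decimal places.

pH = 3.17

HCOOH ⇌ HCOO- + H+
Ka = 10^(−3.70) = 2.00 × 10^-4
Ka = x²/(0.003 − x) = 2.00 × 10^-4
The 5% rule fails; solving x² + Ka·x − Ka·C₀ = 0 exactly:
x = (−Ka + √(Ka² + 4·Ka·C₀))/2 = 6.81 × 10^-4 M
pH = −log[H+] = −log(6.81 × 10^-4) = 3.17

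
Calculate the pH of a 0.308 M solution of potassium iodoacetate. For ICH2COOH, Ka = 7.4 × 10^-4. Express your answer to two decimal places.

ICH2COO- is the conjugate base of the weak acid ICH2COOH.
Kb = Kw/Ka = 1.0×10^-14 / 7.4 × 10^-4 = 1.35 × 10^-11
Kb = x²/(0.308 − x) = 1.35 × 10^-11
Neglecting x in the denominator: x = √(1.35 × 10^-11 × 0.308) = 2.04 × 10^-6 M
pOH = −log(2.04 × 10^-6) = 5.69; pH = 14.00 − 5.69 = 8.31

pH = 8.31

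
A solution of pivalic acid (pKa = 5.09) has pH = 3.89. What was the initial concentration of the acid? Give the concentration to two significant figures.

[H+] = 10^(-3.89) = 1.29 × 10^-4 M = x
Ka = 10^(−5.09) = 8.13 × 10^-6
Ka = x²/(C₀ − x) ⇒ C₀ = x + x²/Ka
C₀ = 1.29 × 10^-4 + (1.29 × 10^-4)²/(8.13 × 10^-6) = 2.18 × 10^-3 M

C₀ = 2.2 × 10^-3 M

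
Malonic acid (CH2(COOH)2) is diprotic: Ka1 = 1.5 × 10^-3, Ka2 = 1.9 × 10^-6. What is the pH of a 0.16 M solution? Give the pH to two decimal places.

pH = 1.83

Ka1 ≫ Ka2, so treat the first dissociation as the only significant source of H+.
Ka1 = x²/(0.16 − x) = 1.5 × 10^-3
Solving the quadratic: x = (−Ka1 + √(Ka1² + 4·Ka1·C₀))/2 = 1.48 × 10^-2 M
pH = −log(1.48 × 10^-2) = 1.83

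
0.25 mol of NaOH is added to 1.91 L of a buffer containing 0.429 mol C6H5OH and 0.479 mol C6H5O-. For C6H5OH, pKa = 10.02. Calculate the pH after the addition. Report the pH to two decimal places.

After neutralization: n(C6H5OH) = 0.179 mol, n(C6H5O-) = 0.729 mol.
pH = pKa + log(n_C6H5O-/n_C6H5OH) = 10.02 + log(0.729/0.179) = 10.02 + (+0.610)

pH = 10.63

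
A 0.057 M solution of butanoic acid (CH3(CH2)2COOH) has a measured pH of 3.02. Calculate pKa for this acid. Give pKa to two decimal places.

pKa = 4.79

[H+] = 10^(-3.02) = 9.55 × 10^-4 M
At equilibrium [HA] = 0.057 − 9.55 × 10^-4 = 5.60 × 10^-2 M
Ka = [H+][A-]/[HA] = (9.55 × 10^-4)² / 5.60 × 10^-2 = 1.63 × 10^-5
pKa = -log(1.63 × 10^-5) = 4.79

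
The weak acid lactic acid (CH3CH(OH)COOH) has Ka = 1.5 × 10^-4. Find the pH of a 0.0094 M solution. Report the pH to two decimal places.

CH3CH(OH)COOH ⇌ CH3CH(OH)COO- + H+
From the ICE table, Ka = [H+]²/(0.0094 − [H+]) = 1.5 × 10^-4.
The 5% rule fails; solving [H+]² + Ka·[H+] − Ka·C₀ = 0 exactly:
[H+] = (−Ka + √(Ka² + 4·Ka·C₀))/2 = 1.11 × 10^-3 M
pH = −log[H+] = −log(1.11 × 10^-3) = 2.95

pH = 2.95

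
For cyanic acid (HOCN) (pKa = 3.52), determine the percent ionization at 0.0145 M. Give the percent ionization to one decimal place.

HOCN ⇌ OCN- + H+; let x = [H+] at equilibrium.
Ka = 10^(−3.52) = 3.02 × 10^-4
Solve x² + 0.000302x − 4.38e-06 = 0 → x = 1.95 × 10^-3 M
Fraction ionized = 1.95 × 10^-3 / 0.0145 = 0.1345 → 13.4%

13.4%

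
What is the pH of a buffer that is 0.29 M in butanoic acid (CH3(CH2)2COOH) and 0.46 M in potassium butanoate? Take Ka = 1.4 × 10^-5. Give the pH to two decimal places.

pH = 5.05

pKa = −log(1.4 × 10^-5) = 4.854
Henderson–Hasselbalch: pH = pKa + log([CH3(CH2)2COO-]/[CH3(CH2)2COOH]) = 4.854 + log(0.46/0.29)
pH = 4.854 + (+0.200) = 5.05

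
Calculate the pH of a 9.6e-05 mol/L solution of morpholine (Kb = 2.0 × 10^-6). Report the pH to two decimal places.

pH = 9.11

C4H8ONH + H2O ⇌ C4H8ONH2+ + OH-
From the ICE table, Kb = x²/(9.6e-05 − x) = 2.0 × 10^-6.
Here C₀/Kb ≈ 48, so the small-x approximation fails. Use the quadratic:
x = (−Kb + √(Kb² + 4·Kb·C₀))/2 = 1.29 × 10^-5 M
pOH = −log(1.29 × 10^-5) = 4.89; pH = 14.00 − 4.89 = 9.11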